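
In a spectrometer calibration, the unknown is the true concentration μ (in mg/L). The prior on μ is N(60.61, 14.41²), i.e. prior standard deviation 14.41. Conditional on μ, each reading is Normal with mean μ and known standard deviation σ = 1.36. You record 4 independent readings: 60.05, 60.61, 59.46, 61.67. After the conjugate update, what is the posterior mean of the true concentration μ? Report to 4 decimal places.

For Normal data with known variance σ², a Normal(μ₀, σ₀²) prior on μ is conjugate. Posterior precision = 1/σ₀² + n/σ²; posterior mean is the precision-weighted average of μ₀ and x̄.
Σxᵢ = 60.05 + 60.61 + 59.46 + 61.67 = 241.79, so n·x̄ = 241.79.
σ₀² = 14.41² = 207.6481, σ² = 1.36² = 1.8496; σ² + n·σ₀² = 1.8496 + 4·207.6481 = 832.442.
Posterior mean = (μ₀/σ₀² + n·x̄/σ²)/(1/σ₀² + n/σ²) = (σ²·μ₀ + σ₀²·n·x̄)/(σ² + n·σ₀²) = (1.8496·60.61 + 207.6481·241.79)/832.442 = 50319.338355/832.442 = 60.4479.

60.4479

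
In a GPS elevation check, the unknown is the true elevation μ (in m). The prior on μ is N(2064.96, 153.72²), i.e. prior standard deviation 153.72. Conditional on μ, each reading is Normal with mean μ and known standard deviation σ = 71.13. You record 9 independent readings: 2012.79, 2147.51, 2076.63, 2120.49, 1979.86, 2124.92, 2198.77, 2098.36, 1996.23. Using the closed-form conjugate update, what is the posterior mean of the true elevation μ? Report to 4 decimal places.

For Normal data with known variance σ², a Normal(μ₀, σ₀²) prior on μ is conjugate. Posterior precision = 1/σ₀² + n/σ²; posterior mean is the precision-weighted average of μ₀ and x̄.
Σxᵢ = 2012.79 + 2147.51 + 2076.63 + 2120.49 + 1979.86 + 2124.92 + 2198.77 + 2098.36 + 1996.23 = 18755.56, so n·x̄ = 18755.56.
σ₀² = 153.72² = 23629.8384, σ² = 71.13² = 5059.4769; σ² + n·σ₀² = 5059.4769 + 9·23629.8384 = 217728.0225.
Posterior mean = (μ₀/σ₀² + n·x̄/σ²)/(1/σ₀² + n/σ²) = (σ²·μ₀ + σ₀²·n·x̄)/(σ² + n·σ₀²) = (5059.4769·2064.96 + 23629.8384·18755.56)/217728.0225 = 453638469.320928/217728.0225 = 2083.5098.

2083.5098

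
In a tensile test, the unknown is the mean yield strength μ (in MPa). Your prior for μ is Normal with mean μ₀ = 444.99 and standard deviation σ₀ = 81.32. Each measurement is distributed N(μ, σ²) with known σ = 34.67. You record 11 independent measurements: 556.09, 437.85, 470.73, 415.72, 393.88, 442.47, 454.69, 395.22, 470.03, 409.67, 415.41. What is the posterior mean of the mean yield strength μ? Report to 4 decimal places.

442.0271

For Normal data with known variance σ², a Normal(μ₀, σ₀²) prior on μ is conjugate. Posterior precision = 1/σ₀² + n/σ²; posterior mean is the precision-weighted average of μ₀ and x̄.
Σxᵢ = 556.09 + 437.85 + 470.73 + 415.72 + 393.88 + 442.47 + 454.69 + 395.22 + 470.03 + 409.67 + 415.41 = 4861.76, so n·x̄ = 4861.76.
σ₀² = 81.32² = 6612.9424, σ² = 34.67² = 1202.0089; σ² + n·σ₀² = 1202.0089 + 11·6612.9424 = 73944.3753.
Posterior mean = (μ₀/σ₀² + n·x̄/σ²)/(1/σ₀² + n/σ²) = (σ²·μ₀ + σ₀²·n·x̄)/(σ² + n·σ₀²) = (1202.0089·444.99 + 6612.9424·4861.76)/73944.3753 = 32685420.783035/73944.3753 = 442.0271.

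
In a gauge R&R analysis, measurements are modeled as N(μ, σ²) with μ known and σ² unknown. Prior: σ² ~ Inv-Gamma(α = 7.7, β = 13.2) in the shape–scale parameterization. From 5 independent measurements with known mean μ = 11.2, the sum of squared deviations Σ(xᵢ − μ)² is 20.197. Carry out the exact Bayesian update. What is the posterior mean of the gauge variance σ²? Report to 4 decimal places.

2.5324

With known mean μ and an Inverse-Gamma(α, β) prior on σ², the Normal likelihood is conjugate: posterior is Inv-Gamma(α + n/2, β + Σ(xᵢ−μ)²/2).
Posterior: Inv-Gamma(7.7 + 5/2, 13.2 + 20.197/2) = Inv-Gamma(10.20, 23.2985).
E[σ²|data] = β/(α−1) = 23.2985/9.20 = 2.5324.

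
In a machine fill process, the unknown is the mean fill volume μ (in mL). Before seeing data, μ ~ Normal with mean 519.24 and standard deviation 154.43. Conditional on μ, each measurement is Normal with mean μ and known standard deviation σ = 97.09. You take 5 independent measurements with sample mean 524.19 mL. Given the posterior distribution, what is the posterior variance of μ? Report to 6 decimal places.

For Normal data with known variance σ², a Normal(μ₀, σ₀²) prior on μ is conjugate. Posterior precision = 1/σ₀² + n/σ²; posterior mean is the precision-weighted average of μ₀ and x̄.
σ₀² = 154.43² = 23848.6249, σ² = 97.09² = 9426.4681; σ² + n·σ₀² = 9426.4681 + 5·23848.6249 = 128669.5926.
Posterior precision = 1/σ₀² + n/σ² = 1/23848.6249 + 5/9426.4681 = (σ² + n·σ₀²)/(σ₀²σ²) = 128669.5926/(23848.6249·9426.4681); posterior variance σₙ² = σ₀²σ²/(σ² + n·σ₀²) = 23848.6249·9426.4681/128669.5926 = 1747.175050.

1747.175050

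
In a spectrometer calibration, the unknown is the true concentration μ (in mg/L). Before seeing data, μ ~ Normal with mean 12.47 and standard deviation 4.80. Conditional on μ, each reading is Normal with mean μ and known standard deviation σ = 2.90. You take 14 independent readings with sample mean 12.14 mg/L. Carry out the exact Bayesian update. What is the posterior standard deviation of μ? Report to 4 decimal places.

For Normal data with known variance σ², a Normal(μ₀, σ₀²) prior on μ is conjugate. Posterior precision = 1/σ₀² + n/σ²; posterior mean is the precision-weighted average of μ₀ and x̄.
σ₀² = 4.80² = 23.04, σ² = 2.90² = 8.41; σ² + n·σ₀² = 8.41 + 14·23.04 = 330.97.
Posterior precision = 1/σ₀² + n/σ² = 1/23.04 + 14/8.41 = (σ² + n·σ₀²)/(σ₀²σ²) = 330.97/(23.04·8.41); posterior variance σₙ² = σ₀²σ²/(σ² + n·σ₀²) = 23.04·8.41/330.97 = 0.585450.
Posterior SD = √σₙ² = √(23.04·8.41/330.97) = 0.7651.

0.7651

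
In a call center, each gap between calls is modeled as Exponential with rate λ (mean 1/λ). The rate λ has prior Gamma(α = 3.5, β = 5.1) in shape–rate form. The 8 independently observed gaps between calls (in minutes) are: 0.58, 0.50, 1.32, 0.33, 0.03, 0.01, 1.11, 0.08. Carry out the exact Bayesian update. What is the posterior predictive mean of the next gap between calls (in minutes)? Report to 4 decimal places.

With a Gamma(shape α, rate β) prior on the exponential rate λ, the posterior after n observations with total T = Σxᵢ is Gamma(α+n, β+T).
Sum of observations T = 3.96 minutes; n = 8.
Posterior: Gamma(3.5+8, 5.1+3.96) = Gamma(11.5, 9.06).
The predictive distribution for the next observation is Lomax; its mean is β/(α−1) = 9.06/10.5 = 0.8629.

0.8629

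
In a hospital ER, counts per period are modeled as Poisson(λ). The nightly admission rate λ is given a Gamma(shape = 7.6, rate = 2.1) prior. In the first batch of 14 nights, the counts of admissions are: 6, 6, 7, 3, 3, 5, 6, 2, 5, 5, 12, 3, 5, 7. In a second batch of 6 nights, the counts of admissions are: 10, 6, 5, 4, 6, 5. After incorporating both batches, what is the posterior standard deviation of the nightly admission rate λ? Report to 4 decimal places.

0.4928

With a Gamma(shape α, rate β) prior, the Poisson likelihood is conjugate: the posterior is Gamma(α + ΣXᵢ, β + n).
Batch 1: sum of counts S = 75 over n = 14 nights.
After batch 1: Gamma(α+S, β+n) = Gamma(7.6+75, 2.1+14) = Gamma(82.6, 16.1).
Batch 2: sum of counts S = 36 over n = 6 nights.
After batch 2: Gamma(α+S, β+n) = Gamma(82.6+36, 16.1+6) = Gamma(118.6, 22.1).
SD = √α/β = √118.6/22.1 = 0.4928.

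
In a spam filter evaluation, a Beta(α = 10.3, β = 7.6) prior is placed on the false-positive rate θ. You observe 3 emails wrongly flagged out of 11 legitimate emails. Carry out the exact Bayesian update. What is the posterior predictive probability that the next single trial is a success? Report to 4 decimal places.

0.4602

The Beta prior is conjugate to a Binomial/Bernoulli likelihood; the update adds successes to α and failures to β.
Posterior: Beta(α+k, β+n−k) = Beta(10.3+3, 7.6+8) = Beta(13.3, 15.6).
For a single future Bernoulli trial, P(success | data) = α/(α+β) = 0.4602.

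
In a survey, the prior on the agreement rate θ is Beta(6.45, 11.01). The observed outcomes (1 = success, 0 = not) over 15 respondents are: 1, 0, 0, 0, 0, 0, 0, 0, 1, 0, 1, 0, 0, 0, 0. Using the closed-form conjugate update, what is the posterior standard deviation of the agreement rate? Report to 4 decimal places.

0.0785

The Beta prior is conjugate to a Binomial/Bernoulli likelihood; the update adds successes to α and failures to β.
Posterior: Beta(α+k, β+n−k) = Beta(6.45+3, 11.01+12) = Beta(9.45, 23.01).
Var = αβ/((α+β)²(α+β+1)) = 9.45·23.01/(32.46²·33.46) = 0.00616773; SD = √0.00616773 = 0.0785.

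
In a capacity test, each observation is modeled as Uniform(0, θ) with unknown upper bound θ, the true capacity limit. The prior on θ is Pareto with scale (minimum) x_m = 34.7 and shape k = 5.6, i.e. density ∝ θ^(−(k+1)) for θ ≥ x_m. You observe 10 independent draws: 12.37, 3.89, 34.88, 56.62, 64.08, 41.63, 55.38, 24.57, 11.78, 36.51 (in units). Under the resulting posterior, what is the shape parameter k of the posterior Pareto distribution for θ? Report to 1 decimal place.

A Pareto(scale x_m, shape k) prior on the upper bound θ of Uniform(0, θ) is conjugate: posterior is Pareto(max(x_m, max xᵢ), k + n).
Sample maximum = 64.08; prior scale x_m = 34.7 → posterior scale = max = 64.08.
Posterior shape = 5.6 + 10 = 15.6.
Posterior shape k = 15.6.

15.6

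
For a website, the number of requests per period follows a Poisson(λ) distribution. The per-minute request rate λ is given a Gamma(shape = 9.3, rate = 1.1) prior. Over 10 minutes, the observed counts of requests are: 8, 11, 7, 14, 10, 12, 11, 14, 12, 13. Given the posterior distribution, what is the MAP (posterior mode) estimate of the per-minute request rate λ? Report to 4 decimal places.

With a Gamma(shape α, rate β) prior, the Poisson likelihood is conjugate: the posterior is Gamma(α + ΣXᵢ, β + n).
Sum of counts S = 112 over n = 10 minutes.
Posterior: Gamma(α+S, β+n) = Gamma(9.3+112, 1.1+10) = Gamma(121.3, 11.1).
Mode of Gamma(α,β) for α≥1 is (α−1)/β = 120.3/11.1 = 10.8378.

10.8378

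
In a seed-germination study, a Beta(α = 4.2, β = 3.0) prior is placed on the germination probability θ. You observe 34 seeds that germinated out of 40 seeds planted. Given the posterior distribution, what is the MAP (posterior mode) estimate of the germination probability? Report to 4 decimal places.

0.8230

The Beta prior is conjugate to a Binomial/Bernoulli likelihood; the update adds successes to α and failures to β.
Posterior: Beta(α+k, β+n−k) = Beta(4.2+34, 3.0+6) = Beta(38.2, 9.0).
Mode of Beta(a,b) for a,b>1 is (a−1)/(a+b−2) = 37.2/45.2 = 0.8230.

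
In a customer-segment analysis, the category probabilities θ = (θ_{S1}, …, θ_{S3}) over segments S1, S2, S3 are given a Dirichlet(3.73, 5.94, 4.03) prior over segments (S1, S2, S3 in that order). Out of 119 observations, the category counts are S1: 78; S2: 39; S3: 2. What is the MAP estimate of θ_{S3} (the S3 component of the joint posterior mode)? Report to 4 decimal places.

0.0388

The Dirichlet prior is conjugate to the Multinomial likelihood: each posterior αⱼ = prior αⱼ + observed count nⱼ.
Posterior concentration: (81.73, 44.94, 6.03), total = 132.70.
Joint mode component: (α_{S3}−1)/(Σα−K) = 5.03/129.70 = 0.0388.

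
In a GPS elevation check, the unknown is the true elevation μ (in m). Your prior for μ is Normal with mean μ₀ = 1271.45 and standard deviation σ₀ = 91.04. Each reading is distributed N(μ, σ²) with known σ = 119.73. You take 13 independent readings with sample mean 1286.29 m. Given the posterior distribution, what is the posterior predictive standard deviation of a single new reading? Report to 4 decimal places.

For Normal data with known variance σ², a Normal(μ₀, σ₀²) prior on μ is conjugate. Posterior precision = 1/σ₀² + n/σ²; posterior mean is the precision-weighted average of μ₀ and x̄.
σ₀² = 91.04² = 8288.2816, σ² = 119.73² = 14335.2729; σ² + n·σ₀² = 14335.2729 + 13·8288.2816 = 122082.9337.
Posterior precision = 1/σ₀² + n/σ² = 1/8288.2816 + 13/14335.2729 = (σ² + n·σ₀²)/(σ₀²σ²) = 122082.9337/(8288.2816·14335.2729); posterior variance σₙ² = σ₀²σ²/(σ² + n·σ₀²) = 8288.2816·14335.2729/122082.9337 = 973.230041.
Predictive variance for one new observation = σₙ² + σ² = 8288.2816·14335.2729/122082.9337 + 14335.2729 = σ²·(σ₀² + 122082.9337)/122082.9337 = 14335.2729·130371.2153/122082.9337 = 15308.502941; SD = √(14335.2729·130371.2153/122082.9337) = 123.7275.

123.7275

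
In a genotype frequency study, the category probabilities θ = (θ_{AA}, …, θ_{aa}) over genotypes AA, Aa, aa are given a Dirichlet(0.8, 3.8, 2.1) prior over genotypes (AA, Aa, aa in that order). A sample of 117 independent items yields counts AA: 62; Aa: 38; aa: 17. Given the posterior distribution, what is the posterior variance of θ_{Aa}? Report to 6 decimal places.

0.001794

The Dirichlet prior is conjugate to the Multinomial likelihood: each posterior αⱼ = prior αⱼ + observed count nⱼ.
Posterior concentration: (62.8, 41.8, 19.1), total = 123.7.
Var[θ_j] = α_j(Σα−α_j)/((Σα)²(Σα+1)) = 41.8·81.9/(123.7²·124.7) = 0.001794.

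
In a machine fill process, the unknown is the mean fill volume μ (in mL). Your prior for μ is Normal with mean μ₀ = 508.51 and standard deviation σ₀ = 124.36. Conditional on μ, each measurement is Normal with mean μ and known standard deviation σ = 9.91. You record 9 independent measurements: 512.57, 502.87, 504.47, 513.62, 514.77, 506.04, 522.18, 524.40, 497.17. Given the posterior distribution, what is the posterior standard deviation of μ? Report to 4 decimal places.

For Normal data with known variance σ², a Normal(μ₀, σ₀²) prior on μ is conjugate. Posterior precision = 1/σ₀² + n/σ²; posterior mean is the precision-weighted average of μ₀ and x̄.
σ₀² = 124.36² = 15465.4096, σ² = 9.91² = 98.2081; σ² + n·σ₀² = 98.2081 + 9·15465.4096 = 139286.8945.
Posterior precision = 1/σ₀² + n/σ² = 1/15465.4096 + 9/98.2081 = (σ² + n·σ₀²)/(σ₀²σ²) = 139286.8945/(15465.4096·98.2081); posterior variance σₙ² = σ₀²σ²/(σ² + n·σ₀²) = 15465.4096·98.2081/139286.8945 = 10.904317.
Posterior SD = √σₙ² = √(15465.4096·98.2081/139286.8945) = 3.3022.

3.3022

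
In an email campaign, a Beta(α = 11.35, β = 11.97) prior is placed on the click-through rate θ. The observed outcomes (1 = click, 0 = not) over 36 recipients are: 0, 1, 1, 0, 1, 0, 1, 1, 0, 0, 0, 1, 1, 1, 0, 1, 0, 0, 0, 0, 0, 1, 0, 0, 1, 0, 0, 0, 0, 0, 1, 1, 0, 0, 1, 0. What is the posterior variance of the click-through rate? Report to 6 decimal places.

0.004057

The Beta prior is conjugate to a Binomial/Bernoulli likelihood; the update adds successes to α and failures to β.
Posterior: Beta(α+k, β+n−k) = Beta(11.35+14, 11.97+22) = Beta(25.35, 33.97).
Var = αβ/((α+β)²(α+β+1)) = 25.35·33.97/(59.32²·60.32) = 0.004057.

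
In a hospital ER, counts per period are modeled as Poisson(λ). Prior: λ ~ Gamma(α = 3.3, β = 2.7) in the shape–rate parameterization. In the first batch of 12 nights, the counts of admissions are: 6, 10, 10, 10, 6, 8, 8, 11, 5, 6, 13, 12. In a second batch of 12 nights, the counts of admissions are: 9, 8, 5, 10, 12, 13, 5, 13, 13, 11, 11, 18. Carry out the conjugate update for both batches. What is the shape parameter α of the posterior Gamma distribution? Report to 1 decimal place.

236.3

With a Gamma(shape α, rate β) prior, the Poisson likelihood is conjugate: the posterior is Gamma(α + ΣXᵢ, β + n).
Batch 1: sum of counts S = 105 over n = 12 nights.
After batch 1: Gamma(α+S, β+n) = Gamma(3.3+105, 2.7+12) = Gamma(108.3, 14.7).
Batch 2: sum of counts S = 128 over n = 12 nights.
After batch 2: Gamma(α+S, β+n) = Gamma(108.3+128, 14.7+12) = Gamma(236.3, 26.7).
Posterior α = 236.3.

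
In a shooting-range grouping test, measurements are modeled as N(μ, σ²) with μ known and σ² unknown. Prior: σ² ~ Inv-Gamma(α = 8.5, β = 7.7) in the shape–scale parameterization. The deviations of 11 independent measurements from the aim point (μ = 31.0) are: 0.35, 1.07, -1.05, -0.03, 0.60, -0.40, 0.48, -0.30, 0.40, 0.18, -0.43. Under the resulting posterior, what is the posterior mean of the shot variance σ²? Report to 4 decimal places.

0.7303

With known mean μ and an Inverse-Gamma(α, β) prior on σ², the Normal likelihood is conjugate: posterior is Inv-Gamma(α + n/2, β + Σ(xᵢ−μ)²/2).
Σ(xᵢ−μ)² = (0.35)² + (1.07)² + (-1.05)² + (-0.03)² + (0.60)² + (-0.40)² + (0.48)² + (-0.30)² + (0.40)² + (0.18)² + (-0.43)² = 3.5885.
Posterior: Inv-Gamma(8.5 + 11/2, 7.7 + 3.5885/2) = Inv-Gamma(14.00, 9.49425).
E[σ²|data] = β/(α−1) = 9.49425/13.00 = 0.7303.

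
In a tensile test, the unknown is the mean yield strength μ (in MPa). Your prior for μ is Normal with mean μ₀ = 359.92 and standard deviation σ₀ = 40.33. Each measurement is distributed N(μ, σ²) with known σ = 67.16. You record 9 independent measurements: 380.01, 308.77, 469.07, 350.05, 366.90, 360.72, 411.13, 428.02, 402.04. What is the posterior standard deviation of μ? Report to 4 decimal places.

For Normal data with known variance σ², a Normal(μ₀, σ₀²) prior on μ is conjugate. Posterior precision = 1/σ₀² + n/σ²; posterior mean is the precision-weighted average of μ₀ and x̄.
σ₀² = 40.33² = 1626.5089, σ² = 67.16² = 4510.4656; σ² + n·σ₀² = 4510.4656 + 9·1626.5089 = 19149.0457.
Posterior precision = 1/σ₀² + n/σ² = 1/1626.5089 + 9/4510.4656 = (σ² + n·σ₀²)/(σ₀²σ²) = 19149.0457/(1626.5089·4510.4656); posterior variance σₙ² = σ₀²σ²/(σ² + n·σ₀²) = 1626.5089·4510.4656/19149.0457 = 383.116347.
Posterior SD = √σₙ² = √(1626.5089·4510.4656/19149.0457) = 19.5734.

19.5734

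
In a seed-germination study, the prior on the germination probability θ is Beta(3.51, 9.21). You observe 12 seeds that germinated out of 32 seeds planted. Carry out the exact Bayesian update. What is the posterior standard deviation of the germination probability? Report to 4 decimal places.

0.0704

The Beta prior is conjugate to a Binomial/Bernoulli likelihood; the update adds successes to α and failures to β.
Posterior: Beta(α+k, β+n−k) = Beta(3.51+12, 9.21+20) = Beta(15.51, 29.21).
Var = αβ/((α+β)²(α+β+1)) = 15.51·29.21/(44.72²·45.72) = 0.00495488; SD = √0.00495488 = 0.0704.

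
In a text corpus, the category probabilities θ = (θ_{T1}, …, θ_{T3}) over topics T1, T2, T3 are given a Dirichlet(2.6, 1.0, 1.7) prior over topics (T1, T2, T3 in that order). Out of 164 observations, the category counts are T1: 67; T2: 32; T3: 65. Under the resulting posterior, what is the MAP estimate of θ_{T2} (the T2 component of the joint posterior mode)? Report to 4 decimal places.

The Dirichlet prior is conjugate to the Multinomial likelihood: each posterior αⱼ = prior αⱼ + observed count nⱼ.
Posterior concentration: (69.6, 33.0, 66.7), total = 169.3.
Joint mode component: (α_{T2}−1)/(Σα−K) = 32.0/166.3 = 0.1924.

0.1924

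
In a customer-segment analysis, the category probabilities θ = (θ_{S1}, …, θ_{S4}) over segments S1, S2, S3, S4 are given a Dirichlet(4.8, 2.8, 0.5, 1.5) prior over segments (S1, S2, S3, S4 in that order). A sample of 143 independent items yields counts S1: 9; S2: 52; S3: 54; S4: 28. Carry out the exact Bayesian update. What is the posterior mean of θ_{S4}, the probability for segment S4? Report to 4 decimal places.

The Dirichlet prior is conjugate to the Multinomial likelihood: each posterior αⱼ = prior αⱼ + observed count nⱼ.
Posterior concentration: (13.8, 54.8, 54.5, 29.5), total = 152.6.
E[θ_{S4}|data] = α_{S4}/Σα = 29.5/152.6 = 0.1933.

0.1933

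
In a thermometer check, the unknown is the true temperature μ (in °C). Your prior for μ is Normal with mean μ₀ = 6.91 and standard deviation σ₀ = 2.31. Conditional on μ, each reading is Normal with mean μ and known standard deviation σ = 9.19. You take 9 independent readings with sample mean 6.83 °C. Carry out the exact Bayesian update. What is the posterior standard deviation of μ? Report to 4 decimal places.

1.8444

For Normal data with known variance σ², a Normal(μ₀, σ₀²) prior on μ is conjugate. Posterior precision = 1/σ₀² + n/σ²; posterior mean is the precision-weighted average of μ₀ and x̄.
σ₀² = 2.31² = 5.3361, σ² = 9.19² = 84.4561; σ² + n·σ₀² = 84.4561 + 9·5.3361 = 132.481.
Posterior precision = 1/σ₀² + n/σ² = 1/5.3361 + 9/84.4561 = (σ² + n·σ₀²)/(σ₀²σ²) = 132.481/(5.3361·84.4561); posterior variance σₙ² = σ₀²σ²/(σ² + n·σ₀²) = 5.3361·84.4561/132.481 = 3.401742.
Posterior SD = √σₙ² = √(5.3361·84.4561/132.481) = 1.8444.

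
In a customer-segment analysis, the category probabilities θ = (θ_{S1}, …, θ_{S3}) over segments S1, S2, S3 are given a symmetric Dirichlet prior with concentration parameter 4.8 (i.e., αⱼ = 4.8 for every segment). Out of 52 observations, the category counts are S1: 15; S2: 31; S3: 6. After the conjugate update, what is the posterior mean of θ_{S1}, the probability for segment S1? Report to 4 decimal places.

0.2982

The Dirichlet prior is conjugate to the Multinomial likelihood: each posterior αⱼ = prior αⱼ + observed count nⱼ.
Posterior concentration: (19.8, 35.8, 10.8), total = 66.4.
E[θ_{S1}|data] = α_{S1}/Σα = 19.8/66.4 = 0.2982.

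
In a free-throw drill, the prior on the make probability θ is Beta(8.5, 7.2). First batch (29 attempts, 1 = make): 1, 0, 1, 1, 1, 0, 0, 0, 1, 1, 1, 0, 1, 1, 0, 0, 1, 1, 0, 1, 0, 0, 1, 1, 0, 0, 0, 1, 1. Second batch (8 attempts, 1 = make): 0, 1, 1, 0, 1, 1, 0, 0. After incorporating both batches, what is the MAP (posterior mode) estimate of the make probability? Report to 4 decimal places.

The Beta prior is conjugate to a Binomial/Bernoulli likelihood; the update adds successes to α and failures to β.
After batch 1: Beta(8.5+16, 7.2+13) = Beta(24.5, 20.2).
After batch 2: Beta(24.5+4, 20.2+4) = Beta(28.5, 24.2).
Mode of Beta(a,b) for a,b>1 is (a−1)/(a+b−2) = 27.5/50.7 = 0.5424.

0.5424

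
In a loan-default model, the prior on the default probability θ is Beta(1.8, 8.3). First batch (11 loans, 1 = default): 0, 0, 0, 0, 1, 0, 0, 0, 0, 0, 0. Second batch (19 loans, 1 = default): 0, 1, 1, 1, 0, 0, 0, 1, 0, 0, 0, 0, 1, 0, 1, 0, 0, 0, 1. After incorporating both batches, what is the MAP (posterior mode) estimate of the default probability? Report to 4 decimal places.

The Beta prior is conjugate to a Binomial/Bernoulli likelihood; the update adds successes to α and failures to β.
After batch 1: Beta(1.8+1, 8.3+10) = Beta(2.8, 18.3).
After batch 2: Beta(2.8+7, 18.3+12) = Beta(9.8, 30.3).
Mode of Beta(a,b) for a,b>1 is (a−1)/(a+b−2) = 8.8/38.1 = 0.2310.

0.2310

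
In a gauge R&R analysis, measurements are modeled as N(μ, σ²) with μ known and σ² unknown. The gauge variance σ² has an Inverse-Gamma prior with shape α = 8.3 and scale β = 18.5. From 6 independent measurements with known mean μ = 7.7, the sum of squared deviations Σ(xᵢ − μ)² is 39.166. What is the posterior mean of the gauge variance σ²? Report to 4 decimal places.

3.6974

With known mean μ and an Inverse-Gamma(α, β) prior on σ², the Normal likelihood is conjugate: posterior is Inv-Gamma(α + n/2, β + Σ(xᵢ−μ)²/2).
Posterior: Inv-Gamma(8.3 + 6/2, 18.5 + 39.166/2) = Inv-Gamma(11.30, 38.0830).
E[σ²|data] = β/(α−1) = 38.0830/10.30 = 3.6974.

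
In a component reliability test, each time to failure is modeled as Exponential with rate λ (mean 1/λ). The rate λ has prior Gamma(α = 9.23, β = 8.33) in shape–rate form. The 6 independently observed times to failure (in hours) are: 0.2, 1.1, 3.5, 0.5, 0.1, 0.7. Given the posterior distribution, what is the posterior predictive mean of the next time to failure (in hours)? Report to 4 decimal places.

1.0141

With a Gamma(shape α, rate β) prior on the exponential rate λ, the posterior after n observations with total T = Σxᵢ is Gamma(α+n, β+T).
Sum of observations T = 6.1 hours; n = 6.
Posterior: Gamma(9.23+6, 8.33+6.1) = Gamma(15.23, 14.43).
The predictive distribution for the next observation is Lomax; its mean is β/(α−1) = 14.43/14.23 = 1.0141.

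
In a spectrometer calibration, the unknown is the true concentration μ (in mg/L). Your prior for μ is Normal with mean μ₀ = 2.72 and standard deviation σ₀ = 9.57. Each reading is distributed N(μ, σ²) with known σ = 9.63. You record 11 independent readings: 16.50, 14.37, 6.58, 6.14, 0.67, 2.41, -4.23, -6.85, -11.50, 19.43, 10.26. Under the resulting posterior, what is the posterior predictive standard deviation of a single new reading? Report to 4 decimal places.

10.0228

For Normal data with known variance σ², a Normal(μ₀, σ₀²) prior on μ is conjugate. Posterior precision = 1/σ₀² + n/σ²; posterior mean is the precision-weighted average of μ₀ and x̄.
σ₀² = 9.57² = 91.5849, σ² = 9.63² = 92.7369; σ² + n·σ₀² = 92.7369 + 11·91.5849 = 1100.1708.
Posterior precision = 1/σ₀² + n/σ² = 1/91.5849 + 11/92.7369 = (σ² + n·σ₀²)/(σ₀²σ²) = 1100.1708/(91.5849·92.7369); posterior variance σₙ² = σ₀²σ²/(σ² + n·σ₀²) = 91.5849·92.7369/1100.1708 = 7.719983.
Predictive variance for one new observation = σₙ² + σ² = 91.5849·92.7369/1100.1708 + 92.7369 = σ²·(σ₀² + 1100.1708)/1100.1708 = 92.7369·1191.7557/1100.1708 = 100.456883; SD = √(92.7369·1191.7557/1100.1708) = 10.0228.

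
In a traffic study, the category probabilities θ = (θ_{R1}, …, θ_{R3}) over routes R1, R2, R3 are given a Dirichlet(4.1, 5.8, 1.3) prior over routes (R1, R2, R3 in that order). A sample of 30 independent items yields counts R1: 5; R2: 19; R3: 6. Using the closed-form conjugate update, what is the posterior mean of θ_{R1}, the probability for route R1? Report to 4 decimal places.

The Dirichlet prior is conjugate to the Multinomial likelihood: each posterior αⱼ = prior αⱼ + observed count nⱼ.
Posterior concentration: (9.1, 24.8, 7.3), total = 41.2.
E[θ_{R1}|data] = α_{R1}/Σα = 9.1/41.2 = 0.2209.

0.2209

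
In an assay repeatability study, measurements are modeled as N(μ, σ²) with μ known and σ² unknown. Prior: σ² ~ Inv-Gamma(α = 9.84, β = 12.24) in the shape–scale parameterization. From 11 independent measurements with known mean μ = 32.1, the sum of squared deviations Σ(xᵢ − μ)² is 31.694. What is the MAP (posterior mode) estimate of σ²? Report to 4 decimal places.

1.7189

With known mean μ and an Inverse-Gamma(α, β) prior on σ², the Normal likelihood is conjugate: posterior is Inv-Gamma(α + n/2, β + Σ(xᵢ−μ)²/2).
Posterior: Inv-Gamma(9.84 + 11/2, 12.24 + 31.694/2) = Inv-Gamma(15.34, 28.0870).
Mode = β/(α+1) = 28.0870/16.34 = 1.7189.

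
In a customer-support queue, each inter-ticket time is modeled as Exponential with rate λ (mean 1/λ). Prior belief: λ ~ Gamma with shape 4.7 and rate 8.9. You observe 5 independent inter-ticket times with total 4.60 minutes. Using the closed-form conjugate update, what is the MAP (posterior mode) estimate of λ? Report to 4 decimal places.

0.6444

With a Gamma(shape α, rate β) prior on the exponential rate λ, the posterior after n observations with total T = Σxᵢ is Gamma(α+n, β+T).
Posterior: Gamma(4.7+5, 8.9+4.60) = Gamma(9.7, 13.50).
Mode = (α−1)/β = 0.6444.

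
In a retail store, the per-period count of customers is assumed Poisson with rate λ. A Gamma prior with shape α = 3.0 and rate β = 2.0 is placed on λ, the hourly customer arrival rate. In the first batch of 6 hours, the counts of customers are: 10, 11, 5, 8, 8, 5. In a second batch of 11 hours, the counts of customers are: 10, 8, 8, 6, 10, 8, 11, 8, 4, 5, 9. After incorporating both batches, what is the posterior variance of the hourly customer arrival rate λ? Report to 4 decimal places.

With a Gamma(shape α, rate β) prior, the Poisson likelihood is conjugate: the posterior is Gamma(α + ΣXᵢ, β + n).
Batch 1: sum of counts S = 47 over n = 6 hours.
After batch 1: Gamma(α+S, β+n) = Gamma(3.0+47, 2.0+6) = Gamma(50.0, 8.0).
Batch 2: sum of counts S = 87 over n = 11 hours.
After batch 2: Gamma(α+S, β+n) = Gamma(50.0+87, 8.0+11) = Gamma(137.0, 19.0).
Var = α/β² = 137.0/19.0² = 0.3795.

0.3795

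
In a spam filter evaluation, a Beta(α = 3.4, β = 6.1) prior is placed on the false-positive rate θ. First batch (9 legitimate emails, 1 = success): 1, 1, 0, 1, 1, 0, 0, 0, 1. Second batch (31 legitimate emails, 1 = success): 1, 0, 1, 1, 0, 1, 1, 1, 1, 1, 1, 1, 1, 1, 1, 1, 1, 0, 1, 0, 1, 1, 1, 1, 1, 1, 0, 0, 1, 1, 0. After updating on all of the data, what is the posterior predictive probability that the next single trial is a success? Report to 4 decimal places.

0.6545

The Beta prior is conjugate to a Binomial/Bernoulli likelihood; the update adds successes to α and failures to β.
After batch 1: Beta(3.4+5, 6.1+4) = Beta(8.4, 10.1).
After batch 2: Beta(8.4+24, 10.1+7) = Beta(32.4, 17.1).
For a single future Bernoulli trial, P(success | data) = α/(α+β) = 0.6545.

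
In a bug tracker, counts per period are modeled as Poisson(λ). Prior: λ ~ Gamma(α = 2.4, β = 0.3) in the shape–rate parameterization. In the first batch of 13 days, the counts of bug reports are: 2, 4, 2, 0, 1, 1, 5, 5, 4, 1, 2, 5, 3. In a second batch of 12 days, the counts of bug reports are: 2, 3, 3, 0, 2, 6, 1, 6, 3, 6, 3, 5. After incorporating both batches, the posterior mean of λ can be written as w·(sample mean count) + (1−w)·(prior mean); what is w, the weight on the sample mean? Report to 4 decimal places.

0.9881

With a Gamma(shape α, rate β) prior, the Poisson likelihood is conjugate: the posterior is Gamma(α + ΣXᵢ, β + n).
Total number of days: n = 13 + 12 = 25.
Posterior mean = (α₀+S)/(β₀+n) = [n/(β₀+n)]·(S/n) + [β₀/(β₀+n)]·(α₀/β₀), so only n and β₀ enter the weight.
Weight on data w = n/(β₀+n) = 25/(0.3+25) = 25/25.3 = 0.9881.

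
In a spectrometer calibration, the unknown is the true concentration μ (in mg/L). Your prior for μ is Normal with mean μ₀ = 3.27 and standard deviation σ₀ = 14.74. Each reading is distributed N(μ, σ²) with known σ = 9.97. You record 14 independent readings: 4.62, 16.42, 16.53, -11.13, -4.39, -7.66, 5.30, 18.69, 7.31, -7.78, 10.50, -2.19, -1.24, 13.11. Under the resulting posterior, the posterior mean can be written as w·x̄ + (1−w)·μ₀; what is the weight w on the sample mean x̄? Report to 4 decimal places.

For Normal data with known variance σ², a Normal(μ₀, σ₀²) prior on μ is conjugate. Posterior precision = 1/σ₀² + n/σ²; posterior mean is the precision-weighted average of μ₀ and x̄.
σ₀² = 14.74² = 217.2676, σ² = 9.97² = 99.4009. Prior precision 1/σ₀² = 1/217.2676; data precision n/σ² = 14/99.4009.
w = (n/σ²)/(1/σ₀² + n/σ²) = n·σ₀²/(σ² + n·σ₀²) = 14·217.2676/(99.4009 + 14·217.2676) = 3041.7464/3141.1473 = 0.9684.

0.9684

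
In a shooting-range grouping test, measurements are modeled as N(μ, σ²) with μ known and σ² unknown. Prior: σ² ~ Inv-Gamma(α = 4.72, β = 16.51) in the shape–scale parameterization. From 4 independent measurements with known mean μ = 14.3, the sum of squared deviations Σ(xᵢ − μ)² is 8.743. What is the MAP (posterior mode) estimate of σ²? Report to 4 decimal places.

With known mean μ and an Inverse-Gamma(α, β) prior on σ², the Normal likelihood is conjugate: posterior is Inv-Gamma(α + n/2, β + Σ(xᵢ−μ)²/2).
Posterior: Inv-Gamma(4.72 + 4/2, 16.51 + 8.743/2) = Inv-Gamma(6.72, 20.8815).
Mode = β/(α+1) = 20.8815/7.72 = 2.7049.

2.7049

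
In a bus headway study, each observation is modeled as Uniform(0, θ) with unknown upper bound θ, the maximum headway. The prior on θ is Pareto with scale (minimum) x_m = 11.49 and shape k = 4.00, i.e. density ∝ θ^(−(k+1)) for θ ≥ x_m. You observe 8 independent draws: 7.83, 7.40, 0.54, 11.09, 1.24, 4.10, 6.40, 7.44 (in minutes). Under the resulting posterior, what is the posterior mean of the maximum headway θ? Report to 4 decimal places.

A Pareto(scale x_m, shape k) prior on the upper bound θ of Uniform(0, θ) is conjugate: posterior is Pareto(max(x_m, max xᵢ), k + n).
Sample maximum = 11.09; prior scale x_m = 11.49 → posterior scale = max = 11.49.
Posterior shape = 4.00 + 8 = 12.00.
E[θ|data] = k·x_m/(k−1) = 12.00·11.49/11.00 = 12.5345.

12.5345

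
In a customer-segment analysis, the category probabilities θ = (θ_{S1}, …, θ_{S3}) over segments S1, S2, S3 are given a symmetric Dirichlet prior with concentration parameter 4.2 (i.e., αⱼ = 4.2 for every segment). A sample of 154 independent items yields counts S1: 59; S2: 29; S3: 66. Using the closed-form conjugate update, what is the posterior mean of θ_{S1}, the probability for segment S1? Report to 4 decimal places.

0.3794

The Dirichlet prior is conjugate to the Multinomial likelihood: each posterior αⱼ = prior αⱼ + observed count nⱼ.
Posterior concentration: (63.2, 33.2, 70.2), total = 166.6.
E[θ_{S1}|data] = α_{S1}/Σα = 63.2/166.6 = 0.3794.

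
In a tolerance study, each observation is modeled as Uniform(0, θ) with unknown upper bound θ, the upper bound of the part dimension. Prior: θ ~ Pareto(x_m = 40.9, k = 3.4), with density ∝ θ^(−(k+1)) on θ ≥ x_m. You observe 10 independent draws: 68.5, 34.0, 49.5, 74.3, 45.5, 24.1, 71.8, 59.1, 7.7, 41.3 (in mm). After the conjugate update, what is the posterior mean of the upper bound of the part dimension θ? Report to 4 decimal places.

80.2919

A Pareto(scale x_m, shape k) prior on the upper bound θ of Uniform(0, θ) is conjugate: posterior is Pareto(max(x_m, max xᵢ), k + n).
Sample maximum = 74.3; prior scale x_m = 40.9 → posterior scale = max = 74.3.
Posterior shape = 3.4 + 10 = 13.4.
E[θ|data] = k·x_m/(k−1) = 13.4·74.3/12.4 = 80.2919.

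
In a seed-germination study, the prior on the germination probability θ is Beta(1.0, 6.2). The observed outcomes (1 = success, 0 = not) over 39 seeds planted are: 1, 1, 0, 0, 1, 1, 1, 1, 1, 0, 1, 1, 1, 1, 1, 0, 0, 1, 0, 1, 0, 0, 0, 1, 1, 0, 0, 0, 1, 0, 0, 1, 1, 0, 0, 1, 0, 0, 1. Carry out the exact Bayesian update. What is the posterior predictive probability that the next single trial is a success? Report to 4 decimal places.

0.4762

The Beta prior is conjugate to a Binomial/Bernoulli likelihood; the update adds successes to α and failures to β.
Posterior: Beta(α+k, β+n−k) = Beta(1.0+21, 6.2+18) = Beta(22.0, 24.2).
For a single future Bernoulli trial, P(success | data) = α/(α+β) = 0.4762.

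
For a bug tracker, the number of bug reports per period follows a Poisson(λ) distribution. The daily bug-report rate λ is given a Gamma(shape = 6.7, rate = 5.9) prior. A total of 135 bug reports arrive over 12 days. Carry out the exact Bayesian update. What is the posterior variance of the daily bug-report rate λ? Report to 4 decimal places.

With a Gamma(shape α, rate β) prior, the Poisson likelihood is conjugate: the posterior is Gamma(α + ΣXᵢ, β + n).
Posterior: Gamma(α+S, β+n) = Gamma(6.7+135, 5.9+12) = Gamma(141.7, 17.9).
Var = α/β² = 141.7/17.9² = 0.4422.

0.4422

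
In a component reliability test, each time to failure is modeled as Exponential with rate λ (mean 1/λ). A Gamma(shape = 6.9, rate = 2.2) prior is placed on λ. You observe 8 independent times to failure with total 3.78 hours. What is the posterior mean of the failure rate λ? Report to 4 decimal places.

With a Gamma(shape α, rate β) prior on the exponential rate λ, the posterior after n observations with total T = Σxᵢ is Gamma(α+n, β+T).
Posterior: Gamma(6.9+8, 2.2+3.78) = Gamma(14.9, 5.98).
Posterior mean of λ = α/β = 14.9/5.98 = 2.4916.

2.4916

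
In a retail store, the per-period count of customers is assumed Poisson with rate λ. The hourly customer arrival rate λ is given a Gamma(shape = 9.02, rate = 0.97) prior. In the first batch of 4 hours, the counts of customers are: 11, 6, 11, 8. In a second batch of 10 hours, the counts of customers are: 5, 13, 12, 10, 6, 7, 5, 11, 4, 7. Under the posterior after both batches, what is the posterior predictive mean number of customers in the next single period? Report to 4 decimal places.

8.3514

With a Gamma(shape α, rate β) prior, the Poisson likelihood is conjugate: the posterior is Gamma(α + ΣXᵢ, β + n).
Batch 1: sum of counts S = 36 over n = 4 hours.
After batch 1: Gamma(α+S, β+n) = Gamma(9.02+36, 0.97+4) = Gamma(45.02, 4.97).
Batch 2: sum of counts S = 80 over n = 10 hours.
After batch 2: Gamma(α+S, β+n) = Gamma(45.02+80, 4.97+10) = Gamma(125.02, 14.97).
The predictive distribution for one future period is NegBinom with mean α/β = 8.3514.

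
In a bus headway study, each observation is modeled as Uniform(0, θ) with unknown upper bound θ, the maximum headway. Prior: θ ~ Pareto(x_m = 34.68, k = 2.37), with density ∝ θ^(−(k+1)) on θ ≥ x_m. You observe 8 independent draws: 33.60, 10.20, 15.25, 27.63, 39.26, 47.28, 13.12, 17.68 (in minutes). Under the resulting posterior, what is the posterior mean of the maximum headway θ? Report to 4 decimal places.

A Pareto(scale x_m, shape k) prior on the upper bound θ of Uniform(0, θ) is conjugate: posterior is Pareto(max(x_m, max xᵢ), k + n).
Sample maximum = 47.28; prior scale x_m = 34.68 → posterior scale = max = 47.28.
Posterior shape = 2.37 + 8 = 10.37.
E[θ|data] = k·x_m/(k−1) = 10.37·47.28/9.37 = 52.3259.

52.3259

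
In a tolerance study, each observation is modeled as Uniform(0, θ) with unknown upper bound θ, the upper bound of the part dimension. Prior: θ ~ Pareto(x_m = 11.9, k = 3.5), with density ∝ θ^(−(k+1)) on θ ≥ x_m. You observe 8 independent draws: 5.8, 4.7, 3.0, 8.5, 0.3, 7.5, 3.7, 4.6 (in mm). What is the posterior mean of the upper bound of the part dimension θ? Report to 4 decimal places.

13.0333

A Pareto(scale x_m, shape k) prior on the upper bound θ of Uniform(0, θ) is conjugate: posterior is Pareto(max(x_m, max xᵢ), k + n).
Sample maximum = 8.5; prior scale x_m = 11.9 → posterior scale = max = 11.9.
Posterior shape = 3.5 + 8 = 11.5.
E[θ|data] = k·x_m/(k−1) = 11.5·11.9/10.5 = 13.0333.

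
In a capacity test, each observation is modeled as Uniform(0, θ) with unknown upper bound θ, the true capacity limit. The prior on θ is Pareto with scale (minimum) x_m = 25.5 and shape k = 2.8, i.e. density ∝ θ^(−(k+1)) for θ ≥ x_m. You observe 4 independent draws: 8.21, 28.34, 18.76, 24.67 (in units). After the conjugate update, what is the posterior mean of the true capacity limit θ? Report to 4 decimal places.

33.2262

A Pareto(scale x_m, shape k) prior on the upper bound θ of Uniform(0, θ) is conjugate: posterior is Pareto(max(x_m, max xᵢ), k + n).
Sample maximum = 28.34; prior scale x_m = 25.5 → posterior scale = max = 28.34.
Posterior shape = 2.8 + 4 = 6.8.
E[θ|data] = k·x_m/(k−1) = 6.8·28.34/5.8 = 33.2262.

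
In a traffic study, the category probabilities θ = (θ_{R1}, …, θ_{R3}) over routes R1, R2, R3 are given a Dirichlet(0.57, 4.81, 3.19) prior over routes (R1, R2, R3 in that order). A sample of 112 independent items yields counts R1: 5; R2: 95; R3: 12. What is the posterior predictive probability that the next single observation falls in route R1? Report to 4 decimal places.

The Dirichlet prior is conjugate to the Multinomial likelihood: each posterior αⱼ = prior αⱼ + observed count nⱼ.
Posterior concentration: (5.57, 99.81, 15.19), total = 120.57.
P(next = R1 | data) = α_{R1}/Σα = 0.0462.

0.0462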